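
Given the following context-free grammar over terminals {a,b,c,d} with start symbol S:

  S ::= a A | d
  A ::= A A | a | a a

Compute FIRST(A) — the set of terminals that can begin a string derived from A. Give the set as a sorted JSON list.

FIRST iteration:
iter 1:
  A via A→a: +{a}
  S via S→a A: +{a}
  S via S→d: +{d}
  FIRST(S)={a,d}  FIRST(A)={a}
iter 2: — fixpoint
  FIRST(S)={a,d}  FIRST(A)={a}

FIRST(A) = ["a"]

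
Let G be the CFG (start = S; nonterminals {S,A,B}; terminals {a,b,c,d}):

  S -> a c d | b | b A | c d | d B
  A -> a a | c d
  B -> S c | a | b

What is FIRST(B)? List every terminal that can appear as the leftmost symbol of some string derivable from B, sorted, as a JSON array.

Compute FIRST by fixpoint:
pass 1:
  A via A→a a: +{a}
  A via A→c d: +{c}
  B via B→a: +{a}
  B via B→b: +{b}
  S via S→a c d: +{a}
  S via S→b: +{b}
  S via S→c d: +{c}
  S via S→d B: +{d}
  FIRST[S]={a,b,c,d}  FIRST[A]={a,c}  FIRST[B]={a,b}
pass 2:
  B via B→S c: +{c,d}
  FIRST[S]={a,b,c,d}  FIRST[A]={a,c}  FIRST[B]={a,b,c,d}
pass 3: — fixpoint
  FIRST[S]={a,b,c,d}  FIRST[A]={a,c}  FIRST[B]={a,b,c,d}

FIRST(B) = ["a", "b", "c", "d"]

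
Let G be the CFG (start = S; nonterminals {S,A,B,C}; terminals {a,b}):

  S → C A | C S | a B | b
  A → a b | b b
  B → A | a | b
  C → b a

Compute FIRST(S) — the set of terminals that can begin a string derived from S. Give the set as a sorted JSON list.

FIRST sets, iterate to fixpoint:
pass 1:
  A via A→a b: +{a}
  A via A→b b: +{b}
  B via B→A: +{a,b}
  C via C→b a: +{b}
  S via S→C A: +{b}
  S via S→a B: +{a}
  S: {a,b}  A: {a,b}  B: {a,b}  C: {b}
pass 2: — fixpoint
  S: {a,b}  A: {a,b}  B: {a,b}  C: {b}

FIRST(S) = ["a", "b"]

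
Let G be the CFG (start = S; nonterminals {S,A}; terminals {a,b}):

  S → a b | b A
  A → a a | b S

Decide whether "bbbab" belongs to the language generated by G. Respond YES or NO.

CNF form of G:
  S -> T0 T1 | T1 A
  A -> T0 T0 | T1 S
  T0 -> a
  T1 -> b

CYK table (by increasing span):
  [0..0]={T1}  "b"  orig:{}
  [1..1]={T1}  "b"  orig:{}
  [2..2]={T1}  "b"  orig:{}
  [3..3]={T0}  "a"  orig:{}
  [4..4]={T1}  "b"  orig:{}
  [0..1]=∅  "bb"
  [1..2]=∅  "bb"
  [2..3]=∅  "ba"
  [3..4]={S}  "ab"
  [0..2]=∅  "bbb"
  [1..3]=∅  "bba"
  [2..4]={A}  "bab"
  [0..3]=∅  "bbba"
  [1..4]={S}  "bbab"
  [0..4]={A}  "bbbab"

S ∉ T[0,4] ⇒ NO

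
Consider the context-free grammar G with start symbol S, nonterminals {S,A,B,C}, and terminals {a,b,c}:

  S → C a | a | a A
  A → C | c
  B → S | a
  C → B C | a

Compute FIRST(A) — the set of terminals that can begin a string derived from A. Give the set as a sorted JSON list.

Compute FIRST by fixpoint:
[1]
  A via A→c: +{c}
  B via B→a: +{a}
  C via C→B C: +{a}
  S via S→C a: +{a}
  FIRST[S]={a}  FIRST[A]={c}  FIRST[B]={a}  FIRST[C]={a}
[2]
  A via A→C: +{a}
  FIRST[S]={a}  FIRST[A]={a,c}  FIRST[B]={a}  FIRST[C]={a}
[3] (no change)
  FIRST[S]={a}  FIRST[A]={a,c}  FIRST[B]={a}  FIRST[C]={a}

FIRST(A) = ["a", "c"]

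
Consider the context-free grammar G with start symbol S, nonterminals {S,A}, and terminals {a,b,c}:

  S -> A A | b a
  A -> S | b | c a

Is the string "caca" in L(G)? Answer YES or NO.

CNF form of G:
  S -> A A | T0 T1
  A -> A A | T0 T1 | T2 T1 | b
  T0 -> b
  T1 -> a
  T2 -> c

Fill CYK table bottom-up:
  cell(0,0) c: {T2}  orig:{}
  cell(1,1) a: {T1}  orig:{}
  cell(2,2) c: {T2}  orig:{}
  cell(3,3) a: {T1}  orig:{}
  cell(0,1) ca: {A}
  cell(1,2) ac: ∅
  cell(2,3) ca: {A}
  cell(0,2) cac: ∅
  cell(1,3) aca: ∅
  cell(0,3) caca: {A,S}

S ∈ T[0,3] ⇒ YES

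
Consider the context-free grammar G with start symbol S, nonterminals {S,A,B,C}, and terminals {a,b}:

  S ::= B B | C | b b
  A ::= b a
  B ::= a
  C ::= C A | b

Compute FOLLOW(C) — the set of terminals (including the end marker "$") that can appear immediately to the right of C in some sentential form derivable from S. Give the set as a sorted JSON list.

FIRST iteration:
round 1:
  A via A→b a: +{b}
  B via B→a: +{a}
  C via C→b: +{b}
  S via S→B B: +{a}
  S via S→C: +{b}
  FIRST[S]={a,b}  FIRST[A]={b}  FIRST[B]={a}  FIRST[C]={b}
round 2: done
  FIRST[S]={a,b}  FIRST[A]={b}  FIRST[B]={a}  FIRST[C]={b}

Compute FOLLOW by fixpoint:
seed FOLLOW(S) with $
[1]
  C→C A: FOLLOW(C) ⊇ FIRST(A) = {b}; new: +{b}
  C→C A: FOLLOW(A) ⊇ FOLLOW(C) ⊇ {b}; new: +{b}
  S→B B: FOLLOW(B) ⊇ FIRST(B) = {a}; new: +{a}
  S→B B: FOLLOW(B) ⊇ FOLLOW(S) ⊇ {$}; new: +{$}
  S→C: FOLLOW(C) ⊇ FOLLOW(S) ⊇ {$}; new: +{$}
  FOLLOW[S]={$}  FOLLOW[A]={b}  FOLLOW[B]={$,a}  FOLLOW[C]={$,b}
[2]
  C→C A: FOLLOW(A) ⊇ FOLLOW(C) ⊇ {$,b}; new: +{$}
  FOLLOW[S]={$}  FOLLOW[A]={$,b}  FOLLOW[B]={$,a}  FOLLOW[C]={$,b}
[3] done
  FOLLOW[S]={$}  FOLLOW[A]={$,b}  FOLLOW[B]={$,a}  FOLLOW[C]={$,b}

FOLLOW(C) = ["$", "b"]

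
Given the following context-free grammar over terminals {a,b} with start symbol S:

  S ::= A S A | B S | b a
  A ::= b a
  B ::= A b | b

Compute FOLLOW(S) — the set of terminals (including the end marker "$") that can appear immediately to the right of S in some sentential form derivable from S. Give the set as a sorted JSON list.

Compute FIRST by fixpoint:
pass 1:
  A via A→b a: +{b}
  B via B→A b: +{b}
  S via S→A S A: +{b}
  S: {b}  A: {b}  B: {b}
pass 2: done
  S: {b}  A: {b}  B: {b}

FOLLOW sets:
initialize: $ ∈ FOLLOW(S)
iter 1:
  B→A b: FOLLOW(A) ⊇ FIRST(b) = {b}; new: +{b}
  S→A S A: FOLLOW(S) ⊇ FIRST(A) = {b}; new: +{b}
  S→A S A: FOLLOW(A) ⊇ FOLLOW(S) ⊇ {$,b}; new: +{$}
  S→B S: FOLLOW(B) ⊇ FIRST(S) = {b}; new: +{b}
  FOLLOW[S]={$,b}  FOLLOW[A]={$,b}  FOLLOW[B]={b}
iter 2: (no change)
  FOLLOW[S]={$,b}  FOLLOW[A]={$,b}  FOLLOW[B]={b}

FOLLOW(S) = ["$", "b"]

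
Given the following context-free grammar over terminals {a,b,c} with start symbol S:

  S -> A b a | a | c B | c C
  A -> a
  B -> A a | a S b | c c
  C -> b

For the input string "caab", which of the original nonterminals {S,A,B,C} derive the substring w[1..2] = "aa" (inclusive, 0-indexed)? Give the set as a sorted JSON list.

CNF form of G:
  S -> A X4 | T2 B | T2 C | a
  A -> a
  B -> A T0 | T0 X3 | T2 T2
  C -> b
  T0 -> a
  T1 -> b
  T2 -> c
  X3 -> S T1
  X4 -> T1 T0

Fill CYK table bottom-up, restricted to cells inside w[1..2]:
  T[1,1] 'a' = {A,S,T0}  orig:{A,S}
  T[2,2] 'a' = {A,S,T0}  orig:{A,S}
  T[1,2] 'aa' = {B}

Original NTs in T[1,2] deriving "aa": ["B"]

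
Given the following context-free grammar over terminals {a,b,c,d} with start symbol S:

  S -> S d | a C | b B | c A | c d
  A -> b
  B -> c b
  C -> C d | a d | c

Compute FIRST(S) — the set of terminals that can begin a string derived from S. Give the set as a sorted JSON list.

FIRST sets, iterate to fixpoint:
pass 1:
  A via A→b: +{b}
  B via B→c b: +{c}
  C via C→a d: +{a}
  C via C→c: +{c}
  S via S→a C: +{a}
  S via S→b B: +{b}
  S via S→c A: +{c}
  S: {a,b,c}  A: {b}  B: {c}  C: {a,c}
pass 2: — fixpoint
  S: {a,b,c}  A: {b}  B: {c}  C: {a,c}

FIRST(S) = ["a", "b", "c"]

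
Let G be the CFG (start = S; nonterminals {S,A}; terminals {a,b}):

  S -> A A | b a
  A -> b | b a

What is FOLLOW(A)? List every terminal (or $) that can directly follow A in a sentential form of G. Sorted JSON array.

FIRST iteration:
iter 1:
  A via A→b: +{b}
  S via S→A A: +{b}
  S: {b}  A: {b}
iter 2: (no change)
  S: {b}  A: {b}

FOLLOW sets:
FOLLOW(S) := {$}
pass 1:
  S→A A: FOLLOW(A) ⊇ FIRST(A) = {b}; new: +{b}
  S→A A: FOLLOW(A) ⊇ FOLLOW(S) ⊇ {$}; new: +{$}
  FOLLOW(S)={$}  FOLLOW(A)={$,b}
pass 2: done
  FOLLOW(S)={$}  FOLLOW(A)={$,b}

FOLLOW(A) = ["$", "b"]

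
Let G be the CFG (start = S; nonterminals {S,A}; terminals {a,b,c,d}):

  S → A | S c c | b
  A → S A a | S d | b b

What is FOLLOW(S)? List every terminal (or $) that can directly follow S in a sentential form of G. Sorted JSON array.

Compute FIRST by fixpoint:
iter 1:
  A via A→b b: +{b}
  S via S→A: +{b}
  S: {b}  A: {b}
iter 2: (no change)
  S: {b}  A: {b}

FOLLOW sets:
FOLLOW(S) := {$}
iter 1:
  A→S A a: FOLLOW(S) ⊇ FIRST(A) = {b}; new: +{b}
  A→S A a: FOLLOW(A) ⊇ FIRST(a) = {a}; new: +{a}
  A→S d: FOLLOW(S) ⊇ FIRST(d) = {d}; new: +{d}
  S→A: FOLLOW(A) ⊇ FOLLOW(S) ⊇ {$,b,d}; new: +{$,b,d}
  S→S c c: FOLLOW(S) ⊇ FIRST(c) = {c}; new: +{c}
  S: {$,b,c,d}  A: {$,a,b,d}
iter 2:
  S→A: FOLLOW(A) ⊇ FOLLOW(S) ⊇ {$,b,c,d}; new: +{c}
  S: {$,b,c,d}  A: {$,a,b,c,d}
iter 3: (no change)
  S: {$,b,c,d}  A: {$,a,b,c,d}

FOLLOW(S) = ["$", "b", "c", "d"]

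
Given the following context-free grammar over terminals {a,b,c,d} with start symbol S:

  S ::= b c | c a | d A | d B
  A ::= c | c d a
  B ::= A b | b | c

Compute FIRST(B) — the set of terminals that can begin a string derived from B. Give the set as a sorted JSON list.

Compute FIRST by fixpoint:
round 1:
  A via A→c: +{c}
  B via B→A b: +{c}
  B via B→b: +{b}
  S via S→b c: +{b}
  S via S→c a: +{c}
  S via S→d A: +{d}
  S: {b,c,d}  A: {c}  B: {b,c}
round 2: — fixpoint
  S: {b,c,d}  A: {c}  B: {b,c}

FIRST(B) = ["b", "c"]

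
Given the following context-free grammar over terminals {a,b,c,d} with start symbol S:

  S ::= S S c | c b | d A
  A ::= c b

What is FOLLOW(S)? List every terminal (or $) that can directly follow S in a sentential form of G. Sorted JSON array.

Compute FIRST by fixpoint:
pass 1:
  A via A→c b: +{c}
  S via S→c b: +{c}
  S via S→d A: +{d}
  FIRST(S)={c,d}  FIRST(A)={c}
pass 2: (no change)
  FIRST(S)={c,d}  FIRST(A)={c}

FOLLOW iteration:
seed FOLLOW(S) with $
round 1:
  S→S S c: FOLLOW(S) ⊇ FIRST(S) = {c,d}; new: +{c,d}
  S→d A: FOLLOW(A) ⊇ FOLLOW(S) ⊇ {$,c,d}; new: +{$,c,d}
  FOLLOW[S]={$,c,d}  FOLLOW[A]={$,c,d}
round 2: done
  FOLLOW[S]={$,c,d}  FOLLOW[A]={$,c,d}

FOLLOW(S) = ["$", "c", "d"]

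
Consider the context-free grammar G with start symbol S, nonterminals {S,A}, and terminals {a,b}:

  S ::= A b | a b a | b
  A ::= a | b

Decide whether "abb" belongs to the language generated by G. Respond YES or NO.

CNF form of G:
  S -> A T0 | T1 X2 | b
  A -> a | b
  T0 -> b
  T1 -> a
  X2 -> T0 T1

Fill CYK table bottom-up:
  T[0,0] 'a' = {A,T1}  orig:{A}
  T[1,1] 'b' = {A,S,T0}  orig:{A,S}
  T[2,2] 'b' = {A,S,T0}  orig:{A,S}
  T[0,1] 'ab' = {S}
  T[1,2] 'bb' = {S}
  T[0,2] 'abb' = ∅

S ∉ T[0,2] ⇒ NO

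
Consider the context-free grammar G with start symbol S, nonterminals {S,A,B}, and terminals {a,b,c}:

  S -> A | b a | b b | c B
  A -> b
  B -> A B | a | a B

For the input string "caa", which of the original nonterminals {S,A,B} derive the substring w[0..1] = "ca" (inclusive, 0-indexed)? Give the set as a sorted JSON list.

CNF form of G:
  S -> T1 T0 | T1 T1 | T2 B | b
  A -> b
  B -> A B | T0 B | a
  T0 -> a
  T1 -> b
  T2 -> c

CYK table (by increasing span) — only the sub-triangle for w[0..1]:
  cell(0,0) c: {T2}  orig:{}
  cell(1,1) a: {B,T0}  orig:{B}
  cell(0,1) ca: {S}

Original NTs in T[0,1] deriving "ca": ["S"]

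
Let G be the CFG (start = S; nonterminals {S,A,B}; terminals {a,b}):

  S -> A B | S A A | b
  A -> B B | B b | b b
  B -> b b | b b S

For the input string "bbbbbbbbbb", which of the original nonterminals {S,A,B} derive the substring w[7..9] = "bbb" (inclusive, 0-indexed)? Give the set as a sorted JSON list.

CNF form of G:
  S -> A B | S X2 | b
  A -> B B | B T0 | T0 T0
  B -> T0 T0 | T0 X1
  T0 -> b
  X1 -> T0 S
  X2 -> A A

CYK fill (cells [i..j] with 7 ≤ i ≤ j ≤ 9 only):
  [7..7]={S,T0}  "b"  orig:{S}
  [8..8]={S,T0}  "b"  orig:{S}
  [9..9]={S,T0}  "b"  orig:{S}
  [7..8]={A,B,X1}  "bb"  orig:{A,B}
  [8..9]={A,B,X1}  "bb"  orig:{A,B}
  [7..9]={A,B}  "bbb"

Original NTs in T[7,9] deriving "bbb": ["A", "B"]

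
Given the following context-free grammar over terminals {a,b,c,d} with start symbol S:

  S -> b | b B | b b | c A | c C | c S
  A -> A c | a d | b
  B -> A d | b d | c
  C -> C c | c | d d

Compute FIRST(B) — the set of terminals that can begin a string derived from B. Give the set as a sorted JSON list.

Compute FIRST by fixpoint:
pass 1:
  A via A→a d: +{a}
  A via A→b: +{b}
  B via B→A d: +{a,b}
  B via B→c: +{c}
  C via C→c: +{c}
  C via C→d d: +{d}
  S via S→b: +{b}
  S via S→c A: +{c}
  FIRST(S)={b,c}  FIRST(A)={a,b}  FIRST(B)={a,b,c}  FIRST(C)={c,d}
pass 2: done
  FIRST(S)={b,c}  FIRST(A)={a,b}  FIRST(B)={a,b,c}  FIRST(C)={c,d}

FIRST(B) = ["a", "b", "c"]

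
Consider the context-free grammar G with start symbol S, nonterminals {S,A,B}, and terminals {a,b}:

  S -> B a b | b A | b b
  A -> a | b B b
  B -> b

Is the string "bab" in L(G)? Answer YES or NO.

Convert to CNF:
  S -> B X3 | T0 A | T0 T0
  A -> T0 X2 | a
  B -> b
  T0 -> b
  T1 -> a
  X2 -> B T0
  X3 -> T1 T0

CYK fill:
  [0..0]={B,T0}  "b"  orig:{B}
  [1..1]={A,T1}  "a"  orig:{A}
  [2..2]={B,T0}  "b"  orig:{B}
  [0..1]={S}  "ba"
  [1..2]={X3}  "ab"  orig:{}
  [0..2]={S}  "bab"

S ∈ T[0,2] ⇒ YES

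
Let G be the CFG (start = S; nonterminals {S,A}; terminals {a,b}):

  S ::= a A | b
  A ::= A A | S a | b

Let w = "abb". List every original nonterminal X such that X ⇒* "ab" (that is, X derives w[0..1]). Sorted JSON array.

CNF form of G:
  S -> T0 A | b
  A -> A A | S T0 | b
  T0 -> a

CYK table (by increasing span) — only the sub-triangle for w[0..1]:
  T[0,0] 'a' = {T0}  orig:{}
  T[1,1] 'b' = {A,S}
  T[0,1] 'ab' = {S}

Original NTs in T[0,1] deriving "ab": ["S"]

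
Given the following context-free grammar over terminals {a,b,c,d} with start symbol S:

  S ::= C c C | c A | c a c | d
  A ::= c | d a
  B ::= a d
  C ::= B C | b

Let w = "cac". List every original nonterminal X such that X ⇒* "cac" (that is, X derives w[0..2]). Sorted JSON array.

CNF form of G:
  S -> C X3 | T2 A | T2 X4 | d
  A -> T0 T1 | c
  B -> T1 T0
  C -> B C | b
  T0 -> d
  T1 -> a
  T2 -> c
  X3 -> T2 C
  X4 -> T1 T2

CYK table (by increasing span) — only the sub-triangle for w[0..2]:
  T[0,0] 'c' = {A,T2}  orig:{A}
  T[1,1] 'a' = {T1}  orig:{}
  T[2,2] 'c' = {A,T2}  orig:{A}
  T[0,1] 'ca' = ∅
  T[1,2] 'ac' = {X4}  orig:{}
  T[0,2] 'cac' = {S}

Original NTs in T[0,2] deriving "cac": ["S"]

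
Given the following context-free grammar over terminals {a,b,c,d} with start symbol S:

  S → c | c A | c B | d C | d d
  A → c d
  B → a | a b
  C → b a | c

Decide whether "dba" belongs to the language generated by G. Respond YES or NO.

CNF form of G:
  S -> T0 A | T0 B | T1 C | T1 T1 | c
  A -> T0 T1
  B -> T2 T3 | a
  C -> T3 T2 | c
  T0 -> c
  T1 -> d
  T2 -> a
  T3 -> b

CYK fill:
  T[0,0] 'd' = {T1}  orig:{}
  T[1,1] 'b' = {T3}  orig:{}
  T[2,2] 'a' = {B,T2}  orig:{B}
  T[0,1] 'db' = ∅
  T[1,2] 'ba' = {C}
  T[0,2] 'dba' = {S}

S ∈ T[0,2] ⇒ YES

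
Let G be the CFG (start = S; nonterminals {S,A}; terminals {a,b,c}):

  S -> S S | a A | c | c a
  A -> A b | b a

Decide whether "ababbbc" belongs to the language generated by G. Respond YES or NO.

CNF form of G:
  S -> S S | T1 A | T2 T1 | c
  A -> A T0 | T0 T1
  T0 -> b
  T1 -> a
  T2 -> c

CYK table (by increasing span):
  [0..0]={T1}  "a"  orig:{}
  [1..1]={T0}  "b"  orig:{}
  [2..2]={T1}  "a"  orig:{}
  [3..3]={T0}  "b"  orig:{}
  [4..4]={T0}  "b"  orig:{}
  [5..5]={T0}  "b"  orig:{}
  [6..6]={S,T2}  "c"  orig:{S}
  [0..1]=∅  "ab"
  [1..2]={A}  "ba"
  [2..3]=∅  "ab"
  [3..4]=∅  "bb"
  [4..5]=∅  "bb"
  [5..6]=∅  "bc"
  [0..2]={S}  "aba"
  [1..3]={A}  "bab"
  [2..4]=∅  "abb"
  [3..5]=∅  "bbb"
  [4..6]=∅  "bbc"
  [0..3]={S}  "abab"
  [1..4]={A}  "babb"
  [2..5]=∅  "abbb"
  [3..6]=∅  "bbbc"
  [0..4]={S}  "ababb"
  [1..5]={A}  "babbb"
  [2..6]=∅  "abbbc"
  [0..5]={S}  "ababbb"
  [1..6]=∅  "babbbc"
  [0..6]={S}  "ababbbc"

S ∈ T[0,6] ⇒ YES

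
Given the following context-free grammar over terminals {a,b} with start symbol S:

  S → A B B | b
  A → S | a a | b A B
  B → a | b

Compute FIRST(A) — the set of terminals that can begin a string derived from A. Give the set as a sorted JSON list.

FIRST sets, iterate to fixpoint:
iter 1:
  A via A→a a: +{a}
  A via A→b A B: +{b}
  B via B→a: +{a}
  B via B→b: +{b}
  S via S→A B B: +{a,b}
  FIRST(S)={a,b}  FIRST(A)={a,b}  FIRST(B)={a,b}
iter 2: — fixpoint
  FIRST(S)={a,b}  FIRST(A)={a,b}  FIRST(B)={a,b}

FIRST(A) = ["a", "b"]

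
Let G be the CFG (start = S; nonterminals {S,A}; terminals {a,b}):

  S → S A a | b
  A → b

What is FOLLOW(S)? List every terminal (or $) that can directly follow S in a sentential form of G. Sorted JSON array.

FIRST iteration:
pass 1:
  A via A→b: +{b}
  S via S→b: +{b}
  FIRST[S]={b}  FIRST[A]={b}
pass 2: done
  FIRST[S]={b}  FIRST[A]={b}

Compute FOLLOW by fixpoint:
seed FOLLOW(S) with $
[1]
  S→S A a: FOLLOW(S) ⊇ FIRST(A) = {b}; new: +{b}
  S→S A a: FOLLOW(A) ⊇ FIRST(a) = {a}; new: +{a}
  FOLLOW[S]={$,b}  FOLLOW[A]={a}
[2] — fixpoint
  FOLLOW[S]={$,b}  FOLLOW[A]={a}

FOLLOW(S) = ["$", "b"]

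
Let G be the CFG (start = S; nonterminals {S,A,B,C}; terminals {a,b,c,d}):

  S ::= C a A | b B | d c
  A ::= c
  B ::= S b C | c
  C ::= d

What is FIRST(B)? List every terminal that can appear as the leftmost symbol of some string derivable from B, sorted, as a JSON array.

FIRST iteration:
pass 1:
  A via A→c: +{c}
  B via B→c: +{c}
  C via C→d: +{d}
  S via S→C a A: +{d}
  S via S→b B: +{b}
  FIRST[S]={b,d}  FIRST[A]={c}  FIRST[B]={c}  FIRST[C]={d}
pass 2:
  B via B→S b C: +{b,d}
  FIRST[S]={b,d}  FIRST[A]={c}  FIRST[B]={b,c,d}  FIRST[C]={d}
pass 3: (no change)
  FIRST[S]={b,d}  FIRST[A]={c}  FIRST[B]={b,c,d}  FIRST[C]={d}

FIRST(B) = ["b", "c", "d"]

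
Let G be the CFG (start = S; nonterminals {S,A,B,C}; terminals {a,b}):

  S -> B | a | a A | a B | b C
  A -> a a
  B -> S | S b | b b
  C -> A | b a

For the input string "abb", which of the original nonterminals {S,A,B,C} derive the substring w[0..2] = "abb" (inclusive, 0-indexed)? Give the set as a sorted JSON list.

CNF form of G:
  S -> S T1 | T0 A | T0 B | T1 C | T1 T1 | a
  A -> T0 T0
  B -> S T1 | T0 A | T0 B | T1 C | T1 T1 | a
  C -> T0 T0 | T1 T0
  T0 -> a
  T1 -> b

CYK fill, restricted to cells inside w[0..2]:
  T[0,0] 'a' = {B,S,T0}  orig:{B,S}
  T[1,1] 'b' = {T1}  orig:{}
  T[2,2] 'b' = {T1}  orig:{}
  T[0,1] 'ab' = {B,S}
  T[1,2] 'bb' = {B,S}
  T[0,2] 'abb' = {B,S}

Original NTs in T[0,2] deriving "abb": ["B", "S"]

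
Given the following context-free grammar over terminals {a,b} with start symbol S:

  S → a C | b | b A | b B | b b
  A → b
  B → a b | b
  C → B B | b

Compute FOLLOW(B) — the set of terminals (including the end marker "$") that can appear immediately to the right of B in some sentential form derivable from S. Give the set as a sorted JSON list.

FIRST iteration:
[1]
  A via A→b: +{b}
  B via B→a b: +{a}
  B via B→b: +{b}
  C via C→B B: +{a,b}
  S via S→a C: +{a}
  S via S→b: +{b}
  S: {a,b}  A: {b}  B: {a,b}  C: {a,b}
[2] — fixpoint
  S: {a,b}  A: {b}  B: {a,b}  C: {a,b}

FOLLOW iteration:
initialize: $ ∈ FOLLOW(S)
[1]
  C→B B: FOLLOW(B) ⊇ FIRST(B) = {a,b}; new: +{a,b}
  S→a C: FOLLOW(C) ⊇ FOLLOW(S) ⊇ {$}; new: +{$}
  S→b A: FOLLOW(A) ⊇ FOLLOW(S) ⊇ {$}; new: +{$}
  S→b B: FOLLOW(B) ⊇ FOLLOW(S) ⊇ {$}; new: +{$}
  FOLLOW[S]={$}  FOLLOW[A]={$}  FOLLOW[B]={$,a,b}  FOLLOW[C]={$}
[2] done
  FOLLOW[S]={$}  FOLLOW[A]={$}  FOLLOW[B]={$,a,b}  FOLLOW[C]={$}

FOLLOW(B) = ["$", "a", "b"]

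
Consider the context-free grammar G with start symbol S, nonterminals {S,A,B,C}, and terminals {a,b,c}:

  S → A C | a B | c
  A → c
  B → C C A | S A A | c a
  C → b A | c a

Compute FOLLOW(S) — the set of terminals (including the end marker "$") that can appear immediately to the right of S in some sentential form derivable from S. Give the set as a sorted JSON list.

FIRST iteration:
round 1:
  A via A→c: +{c}
  B via B→c a: +{c}
  C via C→b A: +{b}
  C via C→c a: +{c}
  S via S→A C: +{c}
  S via S→a B: +{a}
  S: {a,c}  A: {c}  B: {c}  C: {b,c}
round 2:
  B via B→C C A: +{b}
  B via B→S A A: +{a}
  S: {a,c}  A: {c}  B: {a,b,c}  C: {b,c}
round 3: done
  S: {a,c}  A: {c}  B: {a,b,c}  C: {b,c}

FOLLOW iteration:
FOLLOW(S) := {$}
round 1:
  B→C C A: FOLLOW(C) ⊇ FIRST(C) = {b,c}; new: +{b,c}
  B→S A A: FOLLOW(S) ⊇ FIRST(A) = {c}; new: +{c}
  B→S A A: FOLLOW(A) ⊇ FIRST(A) = {c}; new: +{c}
  C→b A: FOLLOW(A) ⊇ FOLLOW(C) ⊇ {b,c}; new: +{b}
  S→A C: FOLLOW(C) ⊇ FOLLOW(S) ⊇ {$,c}; new: +{$}
  S→a B: FOLLOW(B) ⊇ FOLLOW(S) ⊇ {$,c}; new: +{$,c}
  FOLLOW(S)={$,c}  FOLLOW(A)={b,c}  FOLLOW(B)={$,c}  FOLLOW(C)={$,b,c}
round 2:
  B→C C A: FOLLOW(A) ⊇ FOLLOW(B) ⊇ {$,c}; new: +{$}
  FOLLOW(S)={$,c}  FOLLOW(A)={$,b,c}  FOLLOW(B)={$,c}  FOLLOW(C)={$,b,c}
round 3: (no change)
  FOLLOW(S)={$,c}  FOLLOW(A)={$,b,c}  FOLLOW(B)={$,c}  FOLLOW(C)={$,b,c}

FOLLOW(S) = ["$", "c"]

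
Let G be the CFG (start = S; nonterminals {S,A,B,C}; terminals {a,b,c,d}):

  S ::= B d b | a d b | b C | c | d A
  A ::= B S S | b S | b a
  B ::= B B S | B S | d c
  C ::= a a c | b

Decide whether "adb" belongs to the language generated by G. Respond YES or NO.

Convert to CNF:
  S -> B X7 | T0 C | T1 X8 | T2 A | c
  A -> B X4 | T0 S | T0 T1
  B -> B S | B X5 | T2 T3
  C -> T1 X6 | b
  T0 -> b
  T1 -> a
  T2 -> d
  T3 -> c
  X4 -> S S
  X5 -> B S
  X6 -> T1 T3
  X7 -> T2 T0
  X8 -> T2 T0

CYK table (by increasing span):
  [0..0]={T1}  "a"  orig:{}
  [1..1]={T2}  "d"  orig:{}
  [2..2]={C,T0}  "b"  orig:{C}
  [0..1]=∅  "ad"
  [1..2]={X7,X8}  "db"  orig:{}
  [0..2]={S}  "adb"

S ∈ T[0,2] ⇒ YES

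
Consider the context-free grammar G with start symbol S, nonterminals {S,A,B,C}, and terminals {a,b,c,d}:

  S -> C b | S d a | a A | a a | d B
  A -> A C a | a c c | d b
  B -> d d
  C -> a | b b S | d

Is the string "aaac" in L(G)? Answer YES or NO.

CNF form of G:
  S -> C T3 | S X7 | T0 A | T0 T0 | T2 B
  A -> A X4 | T0 X5 | T2 T3
  B -> T2 T2
  C -> T3 X6 | a | d
  T0 -> a
  T1 -> c
  T2 -> d
  T3 -> b
  X4 -> C T0
  X5 -> T1 T1
  X6 -> T3 S
  X7 -> T2 T0

CYK table (by increasing span):
  T[0,0] 'a' = {C,T0}  orig:{C}
  T[1,1] 'a' = {C,T0}  orig:{C}
  T[2,2] 'a' = {C,T0}  orig:{C}
  T[3,3] 'c' = {T1}  orig:{}
  T[0,1] 'aa' = {S,X4}  orig:{S}
  T[1,2] 'aa' = {S,X4}  orig:{S}
  T[2,3] 'ac' = ∅
  T[0,2] 'aaa' = ∅
  T[1,3] 'aac' = ∅
  T[0,3] 'aaac' = ∅

S ∉ T[0,3] ⇒ NO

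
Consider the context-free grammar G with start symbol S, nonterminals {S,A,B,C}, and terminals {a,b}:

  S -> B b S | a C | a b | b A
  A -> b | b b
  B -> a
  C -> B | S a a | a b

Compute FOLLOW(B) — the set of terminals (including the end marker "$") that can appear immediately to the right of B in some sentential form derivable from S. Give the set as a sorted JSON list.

FIRST iteration:
pass 1:
  A via A→b: +{b}
  B via B→a: +{a}
  C via C→B: +{a}
  S via S→B b S: +{a}
  S via S→b A: +{b}
  FIRST(S)={a,b}  FIRST(A)={b}  FIRST(B)={a}  FIRST(C)={a}
pass 2:
  C via C→S a a: +{b}
  FIRST(S)={a,b}  FIRST(A)={b}  FIRST(B)={a}  FIRST(C)={a,b}
pass 3: — fixpoint
  FIRST(S)={a,b}  FIRST(A)={b}  FIRST(B)={a}  FIRST(C)={a,b}

FOLLOW sets:
FOLLOW(S) := {$}
round 1:
  C→S a a: FOLLOW(S) ⊇ FIRST(a) = {a}; new: +{a}
  S→B b S: FOLLOW(B) ⊇ FIRST(b) = {b}; new: +{b}
  S→a C: FOLLOW(C) ⊇ FOLLOW(S) ⊇ {$,a}; new: +{$,a}
  S→b A: FOLLOW(A) ⊇ FOLLOW(S) ⊇ {$,a}; new: +{$,a}
  FOLLOW(S)={$,a}  FOLLOW(A)={$,a}  FOLLOW(B)={b}  FOLLOW(C)={$,a}
round 2:
  C→B: FOLLOW(B) ⊇ FOLLOW(C) ⊇ {$,a}; new: +{$,a}
  FOLLOW(S)={$,a}  FOLLOW(A)={$,a}  FOLLOW(B)={$,a,b}  FOLLOW(C)={$,a}
round 3: (no change)
  FOLLOW(S)={$,a}  FOLLOW(A)={$,a}  FOLLOW(B)={$,a,b}  FOLLOW(C)={$,a}

FOLLOW(B) = ["$", "a", "b"]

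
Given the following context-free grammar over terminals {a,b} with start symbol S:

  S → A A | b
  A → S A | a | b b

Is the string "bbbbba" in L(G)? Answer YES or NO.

Convert to CNF:
  S -> A A | b
  A -> S A | T0 T0 | a
  T0 -> b

CYK fill:
  T[0,0] 'b' = {S,T0}  orig:{S}
  T[1,1] 'b' = {S,T0}  orig:{S}
  T[2,2] 'b' = {S,T0}  orig:{S}
  T[3,3] 'b' = {S,T0}  orig:{S}
  T[4,4] 'b' = {S,T0}  orig:{S}
  T[5,5] 'a' = {A}
  T[0,1] 'bb' = {A}
  T[1,2] 'bb' = {A}
  T[2,3] 'bb' = {A}
  T[3,4] 'bb' = {A}
  T[4,5] 'ba' = {A}
  T[0,2] 'bbb' = {A}
  T[1,3] 'bbb' = {A}
  T[2,4] 'bbb' = {A}
  T[3,5] 'bba' = {A,S}
  T[0,3] 'bbbb' = {A,S}
  T[1,4] 'bbbb' = {A,S}
  T[2,5] 'bbba' = {A,S}
  T[0,4] 'bbbbb' = {A,S}
  T[1,5] 'bbbba' = {A,S}
  T[0,5] 'bbbbba' = {A,S}

S ∈ T[0,5] ⇒ YES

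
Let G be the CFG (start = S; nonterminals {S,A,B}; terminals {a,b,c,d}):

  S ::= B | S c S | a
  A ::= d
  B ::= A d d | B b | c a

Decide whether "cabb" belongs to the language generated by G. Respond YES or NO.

CNF form of G:
  S -> A X5 | B T1 | S X6 | T2 T3 | a
  A -> d
  B -> A X4 | B T1 | T2 T3
  T0 -> d
  T1 -> b
  T2 -> c
  T3 -> a
  X4 -> T0 T0
  X5 -> T0 T0
  X6 -> T2 S

CYK table (by increasing span):
  T[0,0] 'c' = {T2}  orig:{}
  T[1,1] 'a' = {S,T3}  orig:{S}
  T[2,2] 'b' = {T1}  orig:{}
  T[3,3] 'b' = {T1}  orig:{}
  T[0,1] 'ca' = {B,S,X6}  orig:{B,S}
  T[1,2] 'ab' = ∅
  T[2,3] 'bb' = ∅
  T[0,2] 'cab' = {B,S}
  T[1,3] 'abb' = ∅
  T[0,3] 'cabb' = {B,S}

S ∈ T[0,3] ⇒ YES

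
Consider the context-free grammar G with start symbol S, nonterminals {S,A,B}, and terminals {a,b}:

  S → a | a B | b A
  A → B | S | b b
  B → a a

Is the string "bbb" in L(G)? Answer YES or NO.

CNF form of G:
  S -> T0 B | T1 A | a
  A -> T0 B | T0 T0 | T1 A | T1 T1 | a
  B -> T0 T0
  T0 -> a
  T1 -> b

CYK fill:
  T[0,0] 'b' = {T1}  orig:{}
  T[1,1] 'b' = {T1}  orig:{}
  T[2,2] 'b' = {T1}  orig:{}
  T[0,1] 'bb' = {A}
  T[1,2] 'bb' = {A}
  T[0,2] 'bbb' = {A,S}

S ∈ T[0,2] ⇒ YES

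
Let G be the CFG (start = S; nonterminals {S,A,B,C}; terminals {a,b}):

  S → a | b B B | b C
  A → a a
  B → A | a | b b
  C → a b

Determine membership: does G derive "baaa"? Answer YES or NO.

CNF form of G:
  S -> T1 C | T1 X2 | a
  A -> T0 T0
  B -> T0 T0 | T1 T1 | a
  C -> T0 T1
  T0 -> a
  T1 -> b
  X2 -> B B

Fill CYK table bottom-up:
  cell(0,0) b: {T1}  orig:{}
  cell(1,1) a: {B,S,T0}  orig:{B,S}
  cell(2,2) a: {B,S,T0}  orig:{B,S}
  cell(3,3) a: {B,S,T0}  orig:{B,S}
  cell(0,1) ba: ∅
  cell(1,2) aa: {A,B,X2}  orig:{A,B}
  cell(2,3) aa: {A,B,X2}  orig:{A,B}
  cell(0,2) baa: {S}
  cell(1,3) aaa: {X2}  orig:{}
  cell(0,3) baaa: {S}

S ∈ T[0,3] ⇒ YES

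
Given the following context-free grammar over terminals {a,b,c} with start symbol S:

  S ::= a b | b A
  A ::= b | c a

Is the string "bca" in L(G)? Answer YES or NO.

CNF form of G:
  S -> T1 T2 | T2 A
  A -> T0 T1 | b
  T0 -> c
  T1 -> a
  T2 -> b

CYK table (by increasing span):
  T[0,0] 'b' = {A,T2}  orig:{A}
  T[1,1] 'c' = {T0}  orig:{}
  T[2,2] 'a' = {T1}  orig:{}
  T[0,1] 'bc' = ∅
  T[1,2] 'ca' = {A}
  T[0,2] 'bca' = {S}

S ∈ T[0,2] ⇒ YES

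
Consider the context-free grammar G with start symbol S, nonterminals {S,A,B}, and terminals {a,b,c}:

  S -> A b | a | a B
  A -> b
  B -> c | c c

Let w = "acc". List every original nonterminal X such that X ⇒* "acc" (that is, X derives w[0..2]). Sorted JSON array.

CNF form of G:
  S -> A T1 | T2 B | a
  A -> b
  B -> T0 T0 | c
  T0 -> c
  T1 -> b
  T2 -> a

Fill CYK table bottom-up, restricted to cells inside w[0..2]:
  T[0,0] 'a' = {S,T2}  orig:{S}
  T[1,1] 'c' = {B,T0}  orig:{B}
  T[2,2] 'c' = {B,T0}  orig:{B}
  T[0,1] 'ac' = {S}
  T[1,2] 'cc' = {B}
  T[0,2] 'acc' = {S}

Original NTs in T[0,2] deriving "acc": ["S"]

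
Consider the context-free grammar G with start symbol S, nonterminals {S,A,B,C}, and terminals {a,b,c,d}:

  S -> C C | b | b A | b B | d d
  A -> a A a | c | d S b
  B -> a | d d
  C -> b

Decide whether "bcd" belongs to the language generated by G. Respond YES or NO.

CNF form of G:
  S -> C C | T1 T1 | T2 A | T2 B | b
  A -> T0 X3 | T1 X4 | c
  B -> T1 T1 | a
  C -> b
  T0 -> a
  T1 -> d
  T2 -> b
  X3 -> A T0
  X4 -> S T2

CYK fill:
  [0..0]={C,S,T2}  "b"  orig:{C,S}
  [1..1]={A}  "c"
  [2..2]={T1}  "d"  orig:{}
  [0..1]={S}  "bc"
  [1..2]=∅  "cd"
  [0..2]=∅  "bcd"

S ∉ T[0,2] ⇒ NO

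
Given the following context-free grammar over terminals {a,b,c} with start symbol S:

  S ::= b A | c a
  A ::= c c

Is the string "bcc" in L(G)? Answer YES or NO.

CNF form of G:
  S -> T0 T2 | T1 A
  A -> T0 T0
  T0 -> c
  T1 -> b
  T2 -> a

Fill CYK table bottom-up:
  [0..0]={T1}  "b"  orig:{}
  [1..1]={T0}  "c"  orig:{}
  [2..2]={T0}  "c"  orig:{}
  [0..1]=∅  "bc"
  [1..2]={A}  "cc"
  [0..2]={S}  "bcc"

S ∈ T[0,2] ⇒ YES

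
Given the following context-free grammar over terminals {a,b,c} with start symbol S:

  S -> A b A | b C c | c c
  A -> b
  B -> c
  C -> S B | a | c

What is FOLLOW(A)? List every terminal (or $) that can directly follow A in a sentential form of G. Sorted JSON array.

Compute FIRST by fixpoint:
round 1:
  A via A→b: +{b}
  B via B→c: +{c}
  C via C→a: +{a}
  C via C→c: +{c}
  S via S→A b A: +{b}
  S via S→c c: +{c}
  FIRST(S)={b,c}  FIRST(A)={b}  FIRST(B)={c}  FIRST(C)={a,c}
round 2:
  C via C→S B: +{b}
  FIRST(S)={b,c}  FIRST(A)={b}  FIRST(B)={c}  FIRST(C)={a,b,c}
round 3: done
  FIRST(S)={b,c}  FIRST(A)={b}  FIRST(B)={c}  FIRST(C)={a,b,c}

Compute FOLLOW by fixpoint:
FOLLOW(S) := {$}
round 1:
  C→S B: FOLLOW(S) ⊇ FIRST(B) = {c}; new: +{c}
  S→A b A: FOLLOW(A) ⊇ FIRST(b) = {b}; new: +{b}
  S→A b A: FOLLOW(A) ⊇ FOLLOW(S) ⊇ {$,c}; new: +{$,c}
  S→b C c: FOLLOW(C) ⊇ FIRST(c) = {c}; new: +{c}
  S: {$,c}  A: {$,b,c}  B: {}  C: {c}
round 2:
  C→S B: FOLLOW(B) ⊇ FOLLOW(C) ⊇ {c}; new: +{c}
  S: {$,c}  A: {$,b,c}  B: {c}  C: {c}
round 3: (no change)
  S: {$,c}  A: {$,b,c}  B: {c}  C: {c}

FOLLOW(A) = ["$", "b", "c"]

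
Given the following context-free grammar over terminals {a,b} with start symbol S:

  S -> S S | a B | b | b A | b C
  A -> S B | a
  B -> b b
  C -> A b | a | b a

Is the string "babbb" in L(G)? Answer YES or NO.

CNF form of G:
  S -> S S | T0 A | T0 C | T1 B | b
  A -> S B | a
  B -> T0 T0
  C -> A T0 | T0 T1 | a
  T0 -> b
  T1 -> a

Fill CYK table bottom-up:
  [0..0]={S,T0}  "b"  orig:{S}
  [1..1]={A,C,T1}  "a"  orig:{A,C}
  [2..2]={S,T0}  "b"  orig:{S}
  [3..3]={S,T0}  "b"  orig:{S}
  [4..4]={S,T0}  "b"  orig:{S}
  [0..1]={C,S}  "ba"
  [1..2]={C}  "ab"
  [2..3]={B,S}  "bb"
  [3..4]={B,S}  "bb"
  [0..2]={S}  "bab"
  [1..3]={S}  "abb"
  [2..4]={A,S}  "bbb"
  [0..3]={A,S}  "babb"
  [1..4]={S}  "abbb"
  [0..4]={A,C,S}  "babbb"

S ∈ T[0,4] ⇒ YES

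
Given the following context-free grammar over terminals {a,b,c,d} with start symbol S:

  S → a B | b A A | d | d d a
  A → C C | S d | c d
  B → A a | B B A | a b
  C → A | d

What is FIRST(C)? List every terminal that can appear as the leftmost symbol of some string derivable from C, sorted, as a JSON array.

FIRST iteration:
pass 1:
  A via A→c d: +{c}
  B via B→A a: +{c}
  B via B→a b: +{a}
  C via C→A: +{c}
  C via C→d: +{d}
  S via S→a B: +{a}
  S via S→b A A: +{b}
  S via S→d: +{d}
  FIRST(S)={a,b,d}  FIRST(A)={c}  FIRST(B)={a,c}  FIRST(C)={c,d}
pass 2:
  A via A→C C: +{d}
  A via A→S d: +{a,b}
  B via B→A a: +{b,d}
  C via C→A: +{a,b}
  FIRST(S)={a,b,d}  FIRST(A)={a,b,c,d}  FIRST(B)={a,b,c,d}  FIRST(C)={a,b,c,d}
pass 3: done
  FIRST(S)={a,b,d}  FIRST(A)={a,b,c,d}  FIRST(B)={a,b,c,d}  FIRST(C)={a,b,c,d}

FIRST(C) = ["a", "b", "c", "d"]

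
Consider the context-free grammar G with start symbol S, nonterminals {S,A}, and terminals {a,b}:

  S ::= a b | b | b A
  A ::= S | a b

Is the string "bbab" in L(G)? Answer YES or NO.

Convert to CNF:
  S -> T0 T1 | T1 A | b
  A -> T0 T1 | T1 A | b
  T0 -> a
  T1 -> b

Fill CYK table bottom-up:
  T[0,0] 'b' = {A,S,T1}  orig:{A,S}
  T[1,1] 'b' = {A,S,T1}  orig:{A,S}
  T[2,2] 'a' = {T0}  orig:{}
  T[3,3] 'b' = {A,S,T1}  orig:{A,S}
  T[0,1] 'bb' = {A,S}
  T[1,2] 'ba' = ∅
  T[2,3] 'ab' = {A,S}
  T[0,2] 'bba' = ∅
  T[1,3] 'bab' = {A,S}
  T[0,3] 'bbab' = {A,S}

S ∈ T[0,3] ⇒ YES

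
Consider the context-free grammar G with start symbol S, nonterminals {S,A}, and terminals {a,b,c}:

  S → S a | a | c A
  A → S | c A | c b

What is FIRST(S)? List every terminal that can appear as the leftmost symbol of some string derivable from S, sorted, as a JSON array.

FIRST iteration:
[1]
  A via A→c A: +{c}
  S via S→a: +{a}
  S via S→c A: +{c}
  FIRST[S]={a,c}  FIRST[A]={c}
[2]
  A via A→S: +{a}
  FIRST[S]={a,c}  FIRST[A]={a,c}
[3] (no change)
  FIRST[S]={a,c}  FIRST[A]={a,c}

FIRST(S) = ["a", "c"]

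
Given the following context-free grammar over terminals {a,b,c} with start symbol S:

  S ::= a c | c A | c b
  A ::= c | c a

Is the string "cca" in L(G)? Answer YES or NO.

CNF form of G:
  S -> T0 A | T0 T2 | T1 T0
  A -> T0 T1 | c
  T0 -> c
  T1 -> a
  T2 -> b

Fill CYK table bottom-up:
  cell(0,0) c: {A,T0}  orig:{A}
  cell(1,1) c: {A,T0}  orig:{A}
  cell(2,2) a: {T1}  orig:{}
  cell(0,1) cc: {S}
  cell(1,2) ca: {A}
  cell(0,2) cca: {S}

S ∈ T[0,2] ⇒ YES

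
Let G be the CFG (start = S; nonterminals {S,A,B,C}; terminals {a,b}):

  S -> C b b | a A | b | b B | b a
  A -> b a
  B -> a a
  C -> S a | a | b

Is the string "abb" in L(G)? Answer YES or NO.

Convert to CNF:
  S -> C X2 | T0 B | T0 T1 | T1 A | b
  A -> T0 T1
  B -> T1 T1
  C -> S T1 | a | b
  T0 -> b
  T1 -> a
  X2 -> T0 T0

CYK table (by increasing span):
  T[0,0] 'a' = {C,T1}  orig:{C}
  T[1,1] 'b' = {C,S,T0}  orig:{C,S}
  T[2,2] 'b' = {C,S,T0}  orig:{C,S}
  T[0,1] 'ab' = ∅
  T[1,2] 'bb' = {X2}  orig:{}
  T[0,2] 'abb' = {S}

S ∈ T[0,2] ⇒ YES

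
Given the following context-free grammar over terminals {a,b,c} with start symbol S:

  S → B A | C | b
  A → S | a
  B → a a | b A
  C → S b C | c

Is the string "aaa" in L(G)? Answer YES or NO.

Convert to CNF:
  S -> B A | S X4 | b | c
  A -> B A | S X2 | a | b | c
  B -> T0 A | T1 T1
  C -> S X3 | c
  T0 -> b
  T1 -> a
  X2 -> T0 C
  X3 -> T0 C
  X4 -> T0 C

Fill CYK table bottom-up:
  T[0,0] 'a' = {A,T1}  orig:{A}
  T[1,1] 'a' = {A,T1}  orig:{A}
  T[2,2] 'a' = {A,T1}  orig:{A}
  T[0,1] 'aa' = {B}
  T[1,2] 'aa' = {B}
  T[0,2] 'aaa' = {A,S}

S ∈ T[0,2] ⇒ YES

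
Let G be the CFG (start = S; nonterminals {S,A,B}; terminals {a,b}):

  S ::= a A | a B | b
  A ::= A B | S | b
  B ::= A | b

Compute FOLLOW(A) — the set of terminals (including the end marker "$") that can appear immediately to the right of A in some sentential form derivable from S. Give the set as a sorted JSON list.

Compute FIRST by fixpoint:
[1]
  A via A→b: +{b}
  B via B→A: +{b}
  S via S→a A: +{a}
  S via S→b: +{b}
  S: {a,b}  A: {b}  B: {b}
[2]
  A via A→S: +{a}
  B via B→A: +{a}
  S: {a,b}  A: {a,b}  B: {a,b}
[3] done
  S: {a,b}  A: {a,b}  B: {a,b}

FOLLOW iteration:
seed FOLLOW(S) with $
pass 1:
  A→A B: FOLLOW(A) ⊇ FIRST(B) = {a,b}; new: +{a,b}
  A→A B: FOLLOW(B) ⊇ FOLLOW(A) ⊇ {a,b}; new: +{a,b}
  A→S: FOLLOW(S) ⊇ FOLLOW(A) ⊇ {a,b}; new: +{a,b}
  S→a A: FOLLOW(A) ⊇ FOLLOW(S) ⊇ {$,a,b}; new: +{$}
  S→a B: FOLLOW(B) ⊇ FOLLOW(S) ⊇ {$,a,b}; new: +{$}
  S: {$,a,b}  A: {$,a,b}  B: {$,a,b}
pass 2: (no change)
  S: {$,a,b}  A: {$,a,b}  B: {$,a,b}

FOLLOW(A) = ["$", "a", "b"]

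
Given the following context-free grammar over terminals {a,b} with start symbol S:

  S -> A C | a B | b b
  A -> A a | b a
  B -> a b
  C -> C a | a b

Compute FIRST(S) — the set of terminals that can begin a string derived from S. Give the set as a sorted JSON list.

FIRST iteration:
iter 1:
  A via A→b a: +{b}
  B via B→a b: +{a}
  C via C→a b: +{a}
  S via S→A C: +{b}
  S via S→a B: +{a}
  FIRST(S)={a,b}  FIRST(A)={b}  FIRST(B)={a}  FIRST(C)={a}
iter 2: — fixpoint
  FIRST(S)={a,b}  FIRST(A)={b}  FIRST(B)={a}  FIRST(C)={a}

FIRST(S) = ["a", "b"]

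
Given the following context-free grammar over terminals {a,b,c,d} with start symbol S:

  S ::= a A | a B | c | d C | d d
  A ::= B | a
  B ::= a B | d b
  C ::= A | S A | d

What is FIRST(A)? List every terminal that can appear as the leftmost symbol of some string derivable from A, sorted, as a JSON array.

Compute FIRST by fixpoint:
[1]
  A via A→a: +{a}
  B via B→a B: +{a}
  B via B→d b: +{d}
  C via C→A: +{a}
  C via C→d: +{d}
  S via S→a A: +{a}
  S via S→c: +{c}
  S via S→d C: +{d}
  S: {a,c,d}  A: {a}  B: {a,d}  C: {a,d}
[2]
  A via A→B: +{d}
  C via C→S A: +{c}
  S: {a,c,d}  A: {a,d}  B: {a,d}  C: {a,c,d}
[3] — fixpoint
  S: {a,c,d}  A: {a,d}  B: {a,d}  C: {a,c,d}

FIRST(A) = ["a", "d"]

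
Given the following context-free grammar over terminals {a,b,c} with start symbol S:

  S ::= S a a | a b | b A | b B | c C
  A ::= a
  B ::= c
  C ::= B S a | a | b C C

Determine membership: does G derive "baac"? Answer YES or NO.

Convert to CNF:
  S -> S X5 | T0 T1 | T1 A | T1 B | T2 C
  A -> a
  B -> c
  C -> B X3 | T1 X4 | a
  T0 -> a
  T1 -> b
  T2 -> c
  X3 -> S T0
  X4 -> C C
  X5 -> T0 T0

Fill CYK table bottom-up:
  T[0,0] 'b' = {T1}  orig:{}
  T[1,1] 'a' = {A,C,T0}  orig:{A,C}
  T[2,2] 'a' = {A,C,T0}  orig:{A,C}
  T[3,3] 'c' = {B,T2}  orig:{B}
  T[0,1] 'ba' = {S}
  T[1,2] 'aa' = {X4,X5}  orig:{}
  T[2,3] 'ac' = ∅
  T[0,2] 'baa' = {C,X3}  orig:{C}
  T[1,3] 'aac' = ∅
  T[0,3] 'baac' = ∅

S ∉ T[0,3] ⇒ NO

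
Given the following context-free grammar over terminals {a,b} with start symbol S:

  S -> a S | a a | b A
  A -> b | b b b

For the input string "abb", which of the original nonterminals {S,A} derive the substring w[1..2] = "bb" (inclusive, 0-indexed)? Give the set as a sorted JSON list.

CNF form of G:
  S -> T0 A | T1 S | T1 T1
  A -> T0 X2 | b
  T0 -> b
  T1 -> a
  X2 -> T0 T0

CYK table (by increasing span) (cells [i..j] with 1 ≤ i ≤ j ≤ 2 only):
  T[1,1] 'b' = {A,T0}  orig:{A}
  T[2,2] 'b' = {A,T0}  orig:{A}
  T[1,2] 'bb' = {S,X2}  orig:{S}

Original NTs in T[1,2] deriving "bb": ["S"]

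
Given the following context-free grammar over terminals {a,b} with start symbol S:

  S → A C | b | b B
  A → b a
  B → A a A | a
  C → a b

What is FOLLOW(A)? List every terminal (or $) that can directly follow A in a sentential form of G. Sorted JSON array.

Compute FIRST by fixpoint:
round 1:
  A via A→b a: +{b}
  B via B→A a A: +{b}
  B via B→a: +{a}
  C via C→a b: +{a}
  S via S→A C: +{b}
  S: {b}  A: {b}  B: {a,b}  C: {a}
round 2: — fixpoint
  S: {b}  A: {b}  B: {a,b}  C: {a}

Compute FOLLOW by fixpoint:
initialize: $ ∈ FOLLOW(S)
pass 1:
  B→A a A: FOLLOW(A) ⊇ FIRST(a) = {a}; new: +{a}
  S→A C: FOLLOW(C) ⊇ FOLLOW(S) ⊇ {$}; new: +{$}
  S→b B: FOLLOW(B) ⊇ FOLLOW(S) ⊇ {$}; new: +{$}
  FOLLOW(S)={$}  FOLLOW(A)={a}  FOLLOW(B)={$}  FOLLOW(C)={$}
pass 2:
  B→A a A: FOLLOW(A) ⊇ FOLLOW(B) ⊇ {$}; new: +{$}
  FOLLOW(S)={$}  FOLLOW(A)={$,a}  FOLLOW(B)={$}  FOLLOW(C)={$}
pass 3: (stable)
  FOLLOW(S)={$}  FOLLOW(A)={$,a}  FOLLOW(B)={$}  FOLLOW(C)={$}

FOLLOW(A) = ["$", "a"]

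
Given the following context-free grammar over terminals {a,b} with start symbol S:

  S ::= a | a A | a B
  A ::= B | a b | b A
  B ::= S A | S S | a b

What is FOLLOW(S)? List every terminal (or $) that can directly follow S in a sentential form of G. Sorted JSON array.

FIRST iteration:
[1]
  A via A→a b: +{a}
  A via A→b A: +{b}
  B via B→a b: +{a}
  S via S→a: +{a}
  S: {a}  A: {a,b}  B: {a}
[2] (no change)
  S: {a}  A: {a,b}  B: {a}

FOLLOW iteration:
FOLLOW(S) := {$}
[1]
  B→S A: FOLLOW(S) ⊇ FIRST(A) = {a,b}; new: +{a,b}
  S→a A: FOLLOW(A) ⊇ FOLLOW(S) ⊇ {$,a,b}; new: +{$,a,b}
  S→a B: FOLLOW(B) ⊇ FOLLOW(S) ⊇ {$,a,b}; new: +{$,a,b}
  S: {$,a,b}  A: {$,a,b}  B: {$,a,b}
[2] — fixpoint
  S: {$,a,b}  A: {$,a,b}  B: {$,a,b}

FOLLOW(S) = ["$", "a", "b"]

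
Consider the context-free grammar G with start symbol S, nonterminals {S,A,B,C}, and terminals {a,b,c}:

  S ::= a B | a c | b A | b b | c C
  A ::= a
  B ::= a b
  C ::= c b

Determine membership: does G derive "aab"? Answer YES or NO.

CNF form of G:
  S -> T0 B | T0 T2 | T1 A | T1 T1 | T2 C
  A -> a
  B -> T0 T1
  C -> T2 T1
  T0 -> a
  T1 -> b
  T2 -> c

CYK fill:
  T[0,0] 'a' = {A,T0}  orig:{A}
  T[1,1] 'a' = {A,T0}  orig:{A}
  T[2,2] 'b' = {T1}  orig:{}
  T[0,1] 'aa' = ∅
  T[1,2] 'ab' = {B}
  T[0,2] 'aab' = {S}

S ∈ T[0,2] ⇒ YES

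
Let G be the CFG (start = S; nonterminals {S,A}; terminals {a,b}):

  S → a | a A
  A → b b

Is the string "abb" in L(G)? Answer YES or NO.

Convert to CNF:
  S -> T1 A | a
  A -> T0 T0
  T0 -> b
  T1 -> a

CYK fill:
  cell(0,0) a: {S,T1}  orig:{S}
  cell(1,1) b: {T0}  orig:{}
  cell(2,2) b: {T0}  orig:{}
  cell(0,1) ab: ∅
  cell(1,2) bb: {A}
  cell(0,2) abb: {S}

S ∈ T[0,2] ⇒ YES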